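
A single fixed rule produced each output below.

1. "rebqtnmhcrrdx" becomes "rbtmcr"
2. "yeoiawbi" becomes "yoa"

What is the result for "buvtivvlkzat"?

bvivk

Each output is the input with this applied: delete the last 2 characters, then keep every other character starting from the first (positions 1st, 3rd, 5th, ...).
For "buvtivvlkzat", step one produces "buvtivvlkz"; step two turns that into "bvivk".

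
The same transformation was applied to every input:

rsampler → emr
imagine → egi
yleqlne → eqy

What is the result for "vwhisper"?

The transformation: keep one character in every 3, starting at position 1 (positions 1st, 4th, 7th, ...), then reverse the string.
Applying both steps to "vwhisper": "vie", then "eiv".

eiv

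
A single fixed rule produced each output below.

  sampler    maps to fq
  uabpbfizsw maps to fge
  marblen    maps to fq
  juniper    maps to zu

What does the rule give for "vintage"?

The pattern: shift every letter 5 places forward in the alphabet (wrapping around), then keep one character in every 3, starting at position 2 (positions 2nd, 5th, 8th, ...).
On "vintage": the first step gives "ansyflj", and the second then gives "nf".
(Check on "juniper": → "ozsnujw" → "zu" ✓)

nf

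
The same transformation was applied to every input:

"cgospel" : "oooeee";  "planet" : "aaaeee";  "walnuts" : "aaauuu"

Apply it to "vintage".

iiiaaaeee

The pattern: repeat every character 3 times, then keep only the vowels.
For "vintage", step one produces "vvviiinnntttaaagggeee"; step two turns that into "iiiaaaeee".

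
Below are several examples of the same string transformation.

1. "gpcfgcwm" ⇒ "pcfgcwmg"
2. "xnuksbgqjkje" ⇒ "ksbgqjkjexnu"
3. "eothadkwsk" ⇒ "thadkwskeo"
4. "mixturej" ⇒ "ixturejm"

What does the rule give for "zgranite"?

Looking at the pairs, the operation is to move the last 3 characters to the front (rotate right by 3), then swap the front and back halves of the string.
Starting from "zgranite": after the first operation, "itezgran"; after the second, "granitez".

granitez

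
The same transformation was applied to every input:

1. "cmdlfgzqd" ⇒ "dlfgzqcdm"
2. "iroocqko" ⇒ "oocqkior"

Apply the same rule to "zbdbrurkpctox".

Each output is the input with this applied: swap the first and last characters, then move the first 2 characters to the end (rotate left by 2).
On "zbdbrurkpctox": the first step gives "xbdbrurkpctoz", and the second then gives "dbrurkpctozxb".

dbrurkpctozxb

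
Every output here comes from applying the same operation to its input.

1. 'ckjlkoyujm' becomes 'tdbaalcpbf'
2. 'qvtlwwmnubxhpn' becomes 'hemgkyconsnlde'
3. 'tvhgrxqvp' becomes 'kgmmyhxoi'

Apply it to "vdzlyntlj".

The rule is to shift every letter 9 places backward in the alphabet (wrapping around), then take characters alternately from the front and the back (1st, last, 2nd, 2nd-last, ...).
For "vdzlyntlj", step one produces "muqcpekca"; step two turns that into "maucqkcep".
(Check on "ckjlkoyujm": → "tbacbfplad" → "tdbaalcpbf" ✓)

maucqkcep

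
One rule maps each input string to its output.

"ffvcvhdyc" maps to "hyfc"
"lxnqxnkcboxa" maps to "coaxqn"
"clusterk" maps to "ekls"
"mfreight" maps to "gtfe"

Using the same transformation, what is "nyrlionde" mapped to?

odyl

The pattern: keep every other character starting from the second (positions 2nd, 4th, 6th, ...), then swap the front and back halves of the string.
"nyrlionde" → "odyl".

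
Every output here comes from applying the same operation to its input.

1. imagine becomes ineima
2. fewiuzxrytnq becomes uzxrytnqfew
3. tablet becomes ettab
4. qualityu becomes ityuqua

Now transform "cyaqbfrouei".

The transformation: move the first 3 characters to the end (rotate left by 3), then delete the first character.
On "cyaqbfrouei": the first step gives "qbfroueicya", and the second then gives "bfroueicya".

bfroueicya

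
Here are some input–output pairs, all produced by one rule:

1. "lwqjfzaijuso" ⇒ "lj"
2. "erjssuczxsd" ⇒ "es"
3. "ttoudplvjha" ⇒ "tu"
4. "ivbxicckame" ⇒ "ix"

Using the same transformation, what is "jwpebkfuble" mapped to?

Each output is the input with this applied: keep one character in every 3, starting at position 1 (positions 1st, 4th, 7th, ...), then keep only the first 2 characters.
For "jwpebkfuble", step one produces "jefl"; step two turns that into "je".

je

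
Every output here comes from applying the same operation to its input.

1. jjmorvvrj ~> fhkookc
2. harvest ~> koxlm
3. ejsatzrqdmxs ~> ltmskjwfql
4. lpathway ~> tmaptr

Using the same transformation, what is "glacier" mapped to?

tvbxk

The pattern: shift every letter 7 places backward in the alphabet (wrapping around), then delete the first 2 characters.
Starting from "glacier": after the first operation, "zetvbxk"; after the second, "tvbxk".
(Check on "ejsatzrqdmxs": → "xcltmskjwfql" → "ltmskjwfql" ✓)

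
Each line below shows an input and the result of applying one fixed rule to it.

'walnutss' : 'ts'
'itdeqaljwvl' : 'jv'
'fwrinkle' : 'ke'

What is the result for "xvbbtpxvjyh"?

The rule is to keep every other character starting from the second (positions 2nd, 4th, 6th, ...), then keep only the last 2 characters.
On "xvbbtpxvjyh": the first step gives "vbpvy", and the second then gives "vy".

vy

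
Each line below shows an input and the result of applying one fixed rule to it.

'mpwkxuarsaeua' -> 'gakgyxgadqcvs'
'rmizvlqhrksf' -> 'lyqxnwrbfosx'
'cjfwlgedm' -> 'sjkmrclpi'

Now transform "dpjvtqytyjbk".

qhpezewzbpvj

Rule — reverse the string, then shift every letter 6 places forward in the alphabet (wrapping around).
On "dpjvtqytyjbk": the first step gives "kbjytyqtvjpd", and the second then gives "qhpezewzbpvj".
(Check on "mpwkxuarsaeua": → "aueasrauxkwpm" → "gakgyxgadqcvs" ✓)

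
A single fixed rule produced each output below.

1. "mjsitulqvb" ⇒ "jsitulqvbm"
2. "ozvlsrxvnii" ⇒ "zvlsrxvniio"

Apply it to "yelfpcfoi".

elfpcfoiy

What's happening: move the first character to the end.
On "yelfpcfoi" that produces "elfpcfoiy".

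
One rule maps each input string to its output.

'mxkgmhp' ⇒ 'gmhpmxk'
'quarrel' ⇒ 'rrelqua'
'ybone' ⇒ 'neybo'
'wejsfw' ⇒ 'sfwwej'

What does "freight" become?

ightfre

Rule — move the first 3 characters to the end (rotate left by 3).
"freight" → "ightfre".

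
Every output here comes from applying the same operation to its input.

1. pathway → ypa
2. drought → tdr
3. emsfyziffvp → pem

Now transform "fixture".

The transformation: move the first 2 characters to the end (rotate left by 2), then keep only the last 3 characters.
Working it through for "fixture": intermediate "xturefi", final "efi".

efi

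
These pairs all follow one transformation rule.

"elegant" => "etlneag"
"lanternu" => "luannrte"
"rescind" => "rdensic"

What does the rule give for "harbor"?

What's happening: take characters alternately from the front and the back (1st, last, 2nd, 2nd-last, ...).
"harbor" → "hraorb".

hraorb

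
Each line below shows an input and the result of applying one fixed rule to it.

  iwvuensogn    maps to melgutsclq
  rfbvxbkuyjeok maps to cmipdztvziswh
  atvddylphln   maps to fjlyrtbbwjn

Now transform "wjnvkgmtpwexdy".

Each output is the input with this applied: move the last 3 characters to the front (rotate right by 3), then shift every letter 2 places backward in the alphabet (wrapping around).
On "wjnvkgmtpwexdy": the first step gives "xdywjnvkgmtpwe", and the second then gives "vbwuhltiekrnuc".

vbwuhltiekrnuc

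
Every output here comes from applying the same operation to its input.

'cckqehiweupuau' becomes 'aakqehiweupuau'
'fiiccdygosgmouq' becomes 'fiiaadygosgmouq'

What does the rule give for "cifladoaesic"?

The transformation: replace every "c" with "a".
Doing the same to "cifladoaesic": "aifladoaesia".

aifladoaesia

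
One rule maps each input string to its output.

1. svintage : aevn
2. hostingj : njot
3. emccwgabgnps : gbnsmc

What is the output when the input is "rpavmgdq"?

The transformation: keep every other character starting from the second (positions 2nd, 4th, 6th, ...), then move the first 2 characters to the end (rotate left by 2).
On "rpavmgdq": the first step gives "pvgq", and the second then gives "gqpv".

gqpv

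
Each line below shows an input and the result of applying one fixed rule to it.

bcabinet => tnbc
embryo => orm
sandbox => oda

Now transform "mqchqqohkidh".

The pattern: keep every other character starting from the second (positions 2nd, 4th, 6th, ...), then reverse the string.
Working it through for "mqchqqohkidh": intermediate "qhqhih", final "hihqhq".

hihqhq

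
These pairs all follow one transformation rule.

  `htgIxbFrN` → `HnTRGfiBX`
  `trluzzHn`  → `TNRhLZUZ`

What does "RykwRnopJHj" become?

Rule — take characters alternately from the front and the back (1st, last, 2nd, 2nd-last, ...), then flip the case of every letter.
For "RykwRnopJHj" the result is "rJYhKjWPrON".

rJYhKjWPrON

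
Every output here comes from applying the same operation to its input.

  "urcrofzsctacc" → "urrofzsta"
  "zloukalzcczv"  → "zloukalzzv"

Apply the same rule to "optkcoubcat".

optkoubat

What's happening: remove every "c".
For "optkcoubcat" the result is "optkoubat".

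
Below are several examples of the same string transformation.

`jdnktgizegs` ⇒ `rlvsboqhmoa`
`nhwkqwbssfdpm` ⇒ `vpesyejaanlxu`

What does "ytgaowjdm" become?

gboiwerlu

The rule is to shift every letter 8 places forward in the alphabet (wrapping around).
Doing the same to "ytgaowjdm": "gboiwerlu".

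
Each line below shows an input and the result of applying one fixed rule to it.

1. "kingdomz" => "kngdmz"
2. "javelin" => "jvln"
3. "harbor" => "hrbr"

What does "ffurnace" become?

ffrnc

Each output is the input with this applied: remove every vowel.
For "ffurnace" the result is "ffrnc".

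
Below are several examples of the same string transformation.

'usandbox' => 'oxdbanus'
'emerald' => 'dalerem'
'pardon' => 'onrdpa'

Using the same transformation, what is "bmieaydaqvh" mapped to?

hqvdaayiebm

The pattern: swap each adjacent pair of characters (1↔2, 3↔4, ...), then reverse the string.
For "bmieaydaqvh" the result is "hqvdaayiebm".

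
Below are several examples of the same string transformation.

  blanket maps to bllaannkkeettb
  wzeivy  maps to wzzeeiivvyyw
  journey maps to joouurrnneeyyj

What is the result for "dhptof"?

dhhppttooffd

Looking at the pairs, the operation is to double every character, then move the first character to the end.
Starting from "dhptof": after the first operation, "ddhhppttooff"; after the second, "dhhppttooffd".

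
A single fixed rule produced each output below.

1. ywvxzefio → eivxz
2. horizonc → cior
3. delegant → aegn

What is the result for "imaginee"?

aeim

Looking at the pairs, the operation is to sort the characters into alphabetical order, then keep every other character starting from the first (positions 1st, 3rd, 5th, ...).
"imaginee" → "aeim".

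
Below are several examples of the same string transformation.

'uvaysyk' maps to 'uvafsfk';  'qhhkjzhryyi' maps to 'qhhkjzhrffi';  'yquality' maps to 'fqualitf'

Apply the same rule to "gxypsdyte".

Each output is the input with this applied: replace every "y" with "f".
So "gxypsdyte" becomes "gxfpsdfte".

gxfpsdfte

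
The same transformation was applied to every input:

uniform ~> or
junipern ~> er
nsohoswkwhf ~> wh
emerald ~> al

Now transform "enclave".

The rule is to move the last character to the front, then keep only the last 2 characters.
"enclave" → "eenclav" → "av".

av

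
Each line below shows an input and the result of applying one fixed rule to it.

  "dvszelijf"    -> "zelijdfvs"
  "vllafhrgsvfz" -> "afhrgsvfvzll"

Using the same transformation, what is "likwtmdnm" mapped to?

wtmdnlmik

The transformation: swap the first and last characters, then move the first 3 characters to the end (rotate left by 3).
"likwtmdnm" → "mikwtmdnl" → "wtmdnlmik".
(Check on "vllafhrgsvfz": → "zllafhrgsvfv" → "afhrgsvfvzll" ✓)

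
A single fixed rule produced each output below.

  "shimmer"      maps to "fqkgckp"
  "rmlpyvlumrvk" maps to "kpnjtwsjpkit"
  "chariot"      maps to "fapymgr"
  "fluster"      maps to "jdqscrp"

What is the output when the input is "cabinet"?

yagzclr

In each case the input is transformed by: shift every letter 2 places backward in the alphabet (wrapping around), then swap each adjacent pair of characters (1↔2, 3↔4, ...).
"cabinet" → "yagzclr".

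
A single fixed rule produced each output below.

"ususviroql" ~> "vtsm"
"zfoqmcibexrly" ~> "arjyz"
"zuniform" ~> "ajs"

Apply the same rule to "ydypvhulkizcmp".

Looking at the pairs, the operation is to shift every letter 1 place forward in the alphabet (wrapping around), then keep one character in every 3, starting at position 1 (positions 1st, 4th, 7th, ...).
For "ydypvhulkizcmp" the result is "zqvjn".

zqvjn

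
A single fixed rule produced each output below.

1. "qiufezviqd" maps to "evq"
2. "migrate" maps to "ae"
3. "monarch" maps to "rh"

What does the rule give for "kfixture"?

In each case the input is transformed by: keep every other character starting from the first (positions 1st, 3rd, 5th, ...), then delete the first 2 characters.
Working it through for "kfixture": intermediate "kitr", final "tr".

tr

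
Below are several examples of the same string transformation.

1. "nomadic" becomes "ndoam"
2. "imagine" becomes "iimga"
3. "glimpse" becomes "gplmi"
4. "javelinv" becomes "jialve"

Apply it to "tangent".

What's happening: delete the last 2 characters, then take characters alternately from the front and the back (1st, last, 2nd, 2nd-last, ...).
"tangent" → "teagn".

teagn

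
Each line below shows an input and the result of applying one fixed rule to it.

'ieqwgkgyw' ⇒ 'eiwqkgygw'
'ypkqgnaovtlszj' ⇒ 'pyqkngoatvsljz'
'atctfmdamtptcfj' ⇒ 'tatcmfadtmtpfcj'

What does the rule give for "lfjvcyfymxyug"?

flvjycyfxmuyg

Rule — swap each adjacent pair of characters (1↔2, 3↔4, ...).
So "lfjvcyfymxyug" becomes "flvjycyfxmuyg".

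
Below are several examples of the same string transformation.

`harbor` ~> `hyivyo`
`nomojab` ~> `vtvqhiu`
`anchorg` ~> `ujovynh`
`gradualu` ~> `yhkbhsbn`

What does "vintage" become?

puahnlc

Each output is the input with this applied: move the first character to the end, then shift every letter 7 places forward in the alphabet (wrapping around).
On "vintage": the first step gives "intagev", and the second then gives "puahnlc".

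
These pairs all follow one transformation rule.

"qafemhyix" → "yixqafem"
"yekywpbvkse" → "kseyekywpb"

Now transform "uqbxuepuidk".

The rule is to move the last 3 characters to the front (rotate right by 3), then delete the last character.
"uqbxuepuidk" → "idkuqbxuepu" → "idkuqbxuep".

idkuqbxuep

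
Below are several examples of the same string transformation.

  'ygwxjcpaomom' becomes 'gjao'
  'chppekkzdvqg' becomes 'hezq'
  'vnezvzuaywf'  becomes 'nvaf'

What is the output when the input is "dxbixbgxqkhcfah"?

The rule is to keep one character in every 3, starting at position 2 (positions 2nd, 5th, 8th, ...).
Doing the same to "dxbixbgxqkhcfah": "xxxha".

xxxha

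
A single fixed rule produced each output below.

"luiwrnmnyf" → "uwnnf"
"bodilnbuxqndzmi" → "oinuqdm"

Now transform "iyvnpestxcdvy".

ynetcv

Each output is the input with this applied: keep every other character starting from the second (positions 2nd, 4th, 6th, ...).
On "iyvnpestxcdvy" that produces "ynetcv".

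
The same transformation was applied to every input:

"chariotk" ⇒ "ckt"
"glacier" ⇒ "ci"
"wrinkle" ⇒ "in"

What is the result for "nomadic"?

Looking at the pairs, the operation is to sort the characters into alphabetical order, then keep one character in every 3, starting at position 2 (positions 2nd, 5th, 8th, ...).
On "nomadic": the first step gives "acdimno", and the second then gives "cm".
(Check on "wrinkle": → "eiklnrw" → "in" ✓)

cm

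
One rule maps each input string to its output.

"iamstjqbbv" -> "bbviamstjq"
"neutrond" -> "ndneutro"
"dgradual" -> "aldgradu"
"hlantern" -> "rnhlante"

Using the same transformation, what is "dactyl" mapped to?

In each case the input is transformed by: move the first 2 characters to the end (rotate left by 2), then swap the front and back halves of the string.
Working it through for "dactyl": intermediate "ctylda", final "ldacty".

ldacty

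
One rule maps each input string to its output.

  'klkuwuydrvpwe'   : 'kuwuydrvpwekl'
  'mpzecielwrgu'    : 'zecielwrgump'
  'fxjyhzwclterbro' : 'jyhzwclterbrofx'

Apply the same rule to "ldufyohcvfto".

ufyohcvftold

In each case the input is transformed by: move the first 2 characters to the end (rotate left by 2).
On "ldufyohcvfto" that produces "ufyohcvftold".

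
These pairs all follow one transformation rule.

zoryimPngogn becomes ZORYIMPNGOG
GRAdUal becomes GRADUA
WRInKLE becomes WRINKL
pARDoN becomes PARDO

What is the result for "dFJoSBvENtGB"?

DFJOSBVENTG

Rule — delete the last character, then convert every letter to uppercase.
"dFJoSBvENtGB" → "dFJoSBvENtG" → "DFJOSBVENTG".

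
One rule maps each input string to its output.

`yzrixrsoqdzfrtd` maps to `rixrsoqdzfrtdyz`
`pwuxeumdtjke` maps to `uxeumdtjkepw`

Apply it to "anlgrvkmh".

Each output is the input with this applied: move the first 2 characters to the end (rotate left by 2).
"anlgrvkmh" → "lgrvkmhan".

lgrvkmhan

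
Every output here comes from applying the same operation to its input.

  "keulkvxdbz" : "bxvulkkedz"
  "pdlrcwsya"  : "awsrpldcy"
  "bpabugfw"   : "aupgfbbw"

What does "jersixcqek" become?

csrqkjieex

Rule — sort the characters into reverse alphabetical order, then swap the first and last characters.
Working it through for "jersixcqek": intermediate "xsrqkjieec", final "csrqkjieex".
(Check on "bpabugfw": → "wupgfbba" → "aupgfbbw" ✓)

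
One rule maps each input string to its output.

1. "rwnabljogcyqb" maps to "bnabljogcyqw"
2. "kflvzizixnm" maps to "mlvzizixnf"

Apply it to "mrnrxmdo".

onrxmdr

Each output is the input with this applied: delete the first character, then swap the first and last characters.
Working it through for "mrnrxmdo": intermediate "rnrxmdo", final "onrxmdr".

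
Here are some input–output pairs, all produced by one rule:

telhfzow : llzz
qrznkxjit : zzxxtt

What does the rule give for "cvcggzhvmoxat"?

cczzmmaa

What's happening: keep one character in every 3, starting at position 3 (positions 3rd, 6th, 9th, ...), then double every character.
For "cvcggzhvmoxat", step one produces "czma"; step two turns that into "cczzmmaa".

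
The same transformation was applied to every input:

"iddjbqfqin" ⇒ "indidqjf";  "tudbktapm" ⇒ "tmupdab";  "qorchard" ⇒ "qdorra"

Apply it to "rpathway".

Looking at the pairs, the operation is to take characters alternately from the front and the back (1st, last, 2nd, 2nd-last, ...), then delete the last 2 characters.
Starting from "rpathway": after the first operation, "rypaawth"; after the second, "rypaaw".
(Check on "iddjbqfqin": → "indidqjfbq" → "indidqjf" ✓)

rypaaw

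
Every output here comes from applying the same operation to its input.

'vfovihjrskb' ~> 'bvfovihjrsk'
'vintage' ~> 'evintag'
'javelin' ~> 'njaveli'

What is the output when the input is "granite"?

egranit

What's happening: move the last character to the front.
For "granite" the result is "egranit".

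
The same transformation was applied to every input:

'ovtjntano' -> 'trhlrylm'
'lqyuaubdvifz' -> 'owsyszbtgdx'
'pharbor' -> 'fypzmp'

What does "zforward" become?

The rule is to delete the first character, then shift every letter 2 places backward in the alphabet (wrapping around).
So "zforward" becomes "dmpuypb".
(Check on "ovtjntano": → "vtjntano" → "trhlrylm" ✓)

dmpuypb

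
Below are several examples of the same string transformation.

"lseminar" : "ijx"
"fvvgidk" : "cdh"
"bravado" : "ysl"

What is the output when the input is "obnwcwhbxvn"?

ltes

Looking at the pairs, the operation is to keep one character in every 3, starting at position 1 (positions 1st, 4th, 7th, ...), then shift every letter 3 places backward in the alphabet (wrapping around).
Working it through for "obnwcwhbxvn": intermediate "owhv", final "ltes".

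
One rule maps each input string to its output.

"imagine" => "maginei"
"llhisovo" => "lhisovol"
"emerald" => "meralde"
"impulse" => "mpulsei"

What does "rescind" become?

Each output is the input with this applied: move the first character to the end.
"rescind" → "escindr".

escindr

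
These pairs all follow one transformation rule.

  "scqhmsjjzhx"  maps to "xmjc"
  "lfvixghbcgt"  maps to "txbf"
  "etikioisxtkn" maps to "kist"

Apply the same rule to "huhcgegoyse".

In each case the input is transformed by: keep one character in every 3, starting at position 2 (positions 2nd, 5th, 8th, ...), then swap the first and last characters.
For "huhcgegoyse", step one produces "ugoe"; step two turns that into "egou".
(Check on "etikioisxtkn": → "tisk" → "kist" ✓)

egou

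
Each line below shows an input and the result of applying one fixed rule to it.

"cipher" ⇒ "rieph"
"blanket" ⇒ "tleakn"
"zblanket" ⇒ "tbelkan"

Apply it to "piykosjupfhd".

The pattern: take characters alternately from the front and the back (1st, last, 2nd, 2nd-last, ...), then delete the first character.
Applying both steps to "piykosjupfhd": "pdihyfkpousj", then "dihyfkpousj".

dihyfkpousj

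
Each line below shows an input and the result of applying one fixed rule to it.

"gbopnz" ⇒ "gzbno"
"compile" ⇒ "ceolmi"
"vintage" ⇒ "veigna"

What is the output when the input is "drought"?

dtrhog

The pattern: take characters alternately from the front and the back (1st, last, 2nd, 2nd-last, ...), then delete the last character.
On "drought": the first step gives "dtrhogu", and the second then gives "dtrhog".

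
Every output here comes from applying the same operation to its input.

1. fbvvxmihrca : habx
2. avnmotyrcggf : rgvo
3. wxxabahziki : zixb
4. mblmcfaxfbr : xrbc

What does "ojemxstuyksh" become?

Rule — keep one character in every 3, starting at position 2 (positions 2nd, 5th, 8th, ...), then move the last 2 characters to the front (rotate right by 2).
Working it through for "ojemxstuyksh": intermediate "jxus", final "usjx".

usjx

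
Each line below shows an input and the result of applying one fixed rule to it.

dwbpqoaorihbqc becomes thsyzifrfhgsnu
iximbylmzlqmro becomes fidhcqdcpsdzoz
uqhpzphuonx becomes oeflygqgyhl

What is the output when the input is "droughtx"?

What's happening: reverse the string, then shift every letter 9 places backward in the alphabet (wrapping around).
Applying both steps to "droughtx": "xthguord", then "okyxlfiu".

okyxlfiu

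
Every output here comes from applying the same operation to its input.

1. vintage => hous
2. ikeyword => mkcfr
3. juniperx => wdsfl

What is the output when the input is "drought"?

In each case the input is transformed by: delete the first 3 characters, then shift every letter 12 places backward in the alphabet (wrapping around).
Applying that to "drought" gives "iuvh".

iuvh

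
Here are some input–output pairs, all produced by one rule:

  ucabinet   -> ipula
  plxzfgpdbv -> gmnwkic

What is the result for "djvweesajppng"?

What's happening: shift every letter 7 places forward in the alphabet (wrapping around), then delete the first 3 characters.
So "djvweesajppng" becomes "dllzhqwwun".

dllzhqwwun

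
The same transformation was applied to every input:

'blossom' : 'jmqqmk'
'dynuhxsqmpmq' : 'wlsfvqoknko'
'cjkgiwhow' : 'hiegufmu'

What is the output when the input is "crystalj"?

What's happening: shift every letter 2 places backward in the alphabet (wrapping around), then delete the first character.
On "crystalj": the first step gives "apwqryjh", and the second then gives "pwqryjh".

pwqryjh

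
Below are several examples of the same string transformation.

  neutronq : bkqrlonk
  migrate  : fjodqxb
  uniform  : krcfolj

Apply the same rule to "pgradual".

dmxoraix

Each output is the input with this applied: swap each adjacent pair of characters (1↔2, 3↔4, ...), then shift every letter 3 places backward in the alphabet (wrapping around).
Applying both steps to "pgradual": "gparudla", then "dmxoraix".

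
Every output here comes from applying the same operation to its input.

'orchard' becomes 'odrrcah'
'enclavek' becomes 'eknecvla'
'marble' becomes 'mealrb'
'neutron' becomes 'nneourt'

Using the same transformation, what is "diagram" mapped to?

Rule — take characters alternately from the front and the back (1st, last, 2nd, 2nd-last, ...).
For "diagram" the result is "dmiaarg".

dmiaarg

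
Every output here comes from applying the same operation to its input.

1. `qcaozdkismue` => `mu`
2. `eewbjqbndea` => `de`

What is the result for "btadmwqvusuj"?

su

Looking at the pairs, the operation is to delete the last character, then keep only the last 2 characters.
"btadmwqvusuj" → "su".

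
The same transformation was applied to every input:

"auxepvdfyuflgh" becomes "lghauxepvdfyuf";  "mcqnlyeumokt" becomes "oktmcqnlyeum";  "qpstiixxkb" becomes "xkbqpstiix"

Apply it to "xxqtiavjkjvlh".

In each case the input is transformed by: move the last 3 characters to the front (rotate right by 3).
So "xxqtiavjkjvlh" becomes "vlhxxqtiavjkj".

vlhxxqtiavjkj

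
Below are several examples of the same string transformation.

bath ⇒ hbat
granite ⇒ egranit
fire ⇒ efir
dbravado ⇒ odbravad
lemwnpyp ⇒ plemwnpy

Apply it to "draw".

wdra

In each case the input is transformed by: move the last character to the front.
For "draw" the result is "wdra".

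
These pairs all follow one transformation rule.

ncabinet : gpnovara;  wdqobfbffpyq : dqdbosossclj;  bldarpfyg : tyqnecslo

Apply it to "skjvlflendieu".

hxwiysyraqvrf

In each case the input is transformed by: shift every letter 13 places forward in the alphabet (wrapping around) — i.e. ROT13, then swap the first and last characters.
For "skjvlflendieu", step one produces "fxwiysyraqvrh"; step two turns that into "hxwiysyraqvrf".
(Check on "wdqobfbffpyq": → "jqdbososscld" → "dqdbosossclj" ✓)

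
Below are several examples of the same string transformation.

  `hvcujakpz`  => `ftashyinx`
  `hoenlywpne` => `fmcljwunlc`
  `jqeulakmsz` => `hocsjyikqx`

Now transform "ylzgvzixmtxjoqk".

wjxetxgvkrvhmoi

What's happening: shift every letter 2 places backward in the alphabet (wrapping around).
"ylzgvzixmtxjoqk" → "wjxetxgvkrvhmoi".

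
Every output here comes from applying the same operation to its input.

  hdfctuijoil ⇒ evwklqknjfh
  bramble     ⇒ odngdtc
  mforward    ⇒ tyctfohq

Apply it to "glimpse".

orugink

The rule is to move the first 3 characters to the end (rotate left by 3), then shift every letter 2 places forward in the alphabet (wrapping around).
For "glimpse", step one produces "mpsegli"; step two turns that into "orugink".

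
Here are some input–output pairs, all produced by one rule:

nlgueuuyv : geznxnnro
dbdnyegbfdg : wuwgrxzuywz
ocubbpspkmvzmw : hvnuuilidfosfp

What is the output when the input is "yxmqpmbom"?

What's happening: shift every letter 7 places backward in the alphabet (wrapping around).
Applying that to "yxmqpmbom" gives "rqfjifuhf".

rqfjifuhf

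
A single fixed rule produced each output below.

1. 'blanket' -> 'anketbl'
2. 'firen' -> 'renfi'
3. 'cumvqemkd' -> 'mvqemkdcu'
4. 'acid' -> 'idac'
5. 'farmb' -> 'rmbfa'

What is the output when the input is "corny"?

The transformation: move the first 2 characters to the end (rotate left by 2).
For "corny" the result is "rnyco".

rnyco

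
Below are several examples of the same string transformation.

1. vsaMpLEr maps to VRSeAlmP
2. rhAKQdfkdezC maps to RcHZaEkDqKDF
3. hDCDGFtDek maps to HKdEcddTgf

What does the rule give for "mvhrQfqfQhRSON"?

Each output is the input with this applied: flip the case of every letter, then take characters alternately from the front and the back (1st, last, 2nd, 2nd-last, ...).
"mvhrQfqfQhRSON" → "MVHRqFQFqHrson" → "MnVoHsRrqHFqQF".

MnVoHsRrqHFqQF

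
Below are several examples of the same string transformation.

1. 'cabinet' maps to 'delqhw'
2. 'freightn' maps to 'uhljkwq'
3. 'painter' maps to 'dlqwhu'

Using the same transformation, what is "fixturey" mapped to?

lawxuhb

In each case the input is transformed by: shift every letter 3 places forward in the alphabet (wrapping around), then delete the first character.
On "fixturey": the first step gives "ilawxuhb", and the second then gives "lawxuhb".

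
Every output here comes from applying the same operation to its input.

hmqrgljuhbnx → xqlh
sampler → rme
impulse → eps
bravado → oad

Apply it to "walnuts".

Each output is the input with this applied: move the last character to the front, then keep one character in every 3, starting at position 1 (positions 1st, 4th, 7th, ...).
"walnuts" → "slt".

slt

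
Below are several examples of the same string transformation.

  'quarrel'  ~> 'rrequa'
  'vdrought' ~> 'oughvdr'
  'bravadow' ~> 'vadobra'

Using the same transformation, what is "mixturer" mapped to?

Looking at the pairs, the operation is to delete the last character, then move the first 3 characters to the end (rotate left by 3).
"mixturer" → "mixture" → "turemix".
(Check on "quarrel": → "quarre" → "rrequa" ✓)

turemix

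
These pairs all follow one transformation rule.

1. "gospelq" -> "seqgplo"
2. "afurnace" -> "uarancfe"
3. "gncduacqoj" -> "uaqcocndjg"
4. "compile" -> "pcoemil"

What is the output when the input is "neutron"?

The pattern: sort the characters into reverse alphabetical order, then take characters alternately from the front and the back (1st, last, 2nd, 2nd-last, ...).
Starting from "neutron": after the first operation, "utronne"; after the second, "uetnrno".

uetnrno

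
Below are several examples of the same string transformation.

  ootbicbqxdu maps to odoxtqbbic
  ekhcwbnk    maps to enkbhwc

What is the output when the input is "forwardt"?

fdorraw

In each case the input is transformed by: delete the last character, then take characters alternately from the front and the back (1st, last, 2nd, 2nd-last, ...).
So "forwardt" becomes "fdorraw".
(Check on "ekhcwbnk": → "ekhcwbn" → "enkbhwc" ✓)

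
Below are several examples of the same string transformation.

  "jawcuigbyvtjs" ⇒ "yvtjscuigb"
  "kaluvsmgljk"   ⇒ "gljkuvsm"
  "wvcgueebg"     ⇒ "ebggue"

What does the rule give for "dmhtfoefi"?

efitfo

Each output is the input with this applied: delete the first 3 characters, then swap the front and back halves of the string.
Starting from "dmhtfoefi": after the first operation, "tfoefi"; after the second, "efitfo".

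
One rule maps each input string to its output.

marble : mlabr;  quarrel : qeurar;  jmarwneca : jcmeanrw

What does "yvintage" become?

ygvaitn

Each output is the input with this applied: delete the last character, then take characters alternately from the front and the back (1st, last, 2nd, 2nd-last, ...).
Applying both steps to "yvintage": "yvintag", then "ygvaitn".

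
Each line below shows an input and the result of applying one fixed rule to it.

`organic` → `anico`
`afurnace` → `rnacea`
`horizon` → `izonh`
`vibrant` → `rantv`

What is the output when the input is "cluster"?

The rule is to move the first 3 characters to the end (rotate left by 3), then delete the last 2 characters.
On "cluster": the first step gives "sterclu", and the second then gives "sterc".

sterc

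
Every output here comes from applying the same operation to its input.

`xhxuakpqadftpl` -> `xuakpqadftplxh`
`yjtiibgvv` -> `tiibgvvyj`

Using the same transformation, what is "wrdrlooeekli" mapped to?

The transformation: move the first 2 characters to the end (rotate left by 2).
"wrdrlooeekli" → "drlooeekliwr".

drlooeekliwr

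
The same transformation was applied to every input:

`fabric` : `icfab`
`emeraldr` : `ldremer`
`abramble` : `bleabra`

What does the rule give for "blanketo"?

etoblan

The pattern: swap the front and back halves of the string, then delete the first character.
Applying both steps to "blanketo": "ketoblan", then "etoblan".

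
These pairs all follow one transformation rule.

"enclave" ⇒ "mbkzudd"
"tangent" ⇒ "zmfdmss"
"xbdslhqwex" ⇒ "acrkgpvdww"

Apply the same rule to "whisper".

ghrodqv

Looking at the pairs, the operation is to shift every letter 1 place backward in the alphabet (wrapping around), then move the first character to the end.
So "whisper" becomes "ghrodqv".
(Check on "xbdslhqwex": → "wacrkgpvdw" → "acrkgpvdww" ✓)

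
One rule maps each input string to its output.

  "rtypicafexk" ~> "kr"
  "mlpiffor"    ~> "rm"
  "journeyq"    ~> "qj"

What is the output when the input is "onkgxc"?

Rule — move the first character to the end, then keep only the last 2 characters.
"onkgxc" → "nkgxco" → "co".
(Check on "rtypicafexk": → "typicafexkr" → "kr" ✓)

co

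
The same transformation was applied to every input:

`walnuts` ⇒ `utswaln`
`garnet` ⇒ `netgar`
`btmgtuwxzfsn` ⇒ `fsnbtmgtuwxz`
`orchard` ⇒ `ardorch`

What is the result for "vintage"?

agevint

Rule — move the last 3 characters to the front (rotate right by 3).
Applying that to "vintage" gives "agevint".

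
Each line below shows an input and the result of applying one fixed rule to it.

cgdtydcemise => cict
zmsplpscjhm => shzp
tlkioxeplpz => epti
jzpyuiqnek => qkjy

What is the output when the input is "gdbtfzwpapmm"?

In each case the input is transformed by: keep one character in every 3, starting at position 1 (positions 1st, 4th, 7th, ...), then move the first 2 characters to the end (rotate left by 2).
Applying both steps to "gdbtfzwpapmm": "gtwp", then "wpgt".

wpgt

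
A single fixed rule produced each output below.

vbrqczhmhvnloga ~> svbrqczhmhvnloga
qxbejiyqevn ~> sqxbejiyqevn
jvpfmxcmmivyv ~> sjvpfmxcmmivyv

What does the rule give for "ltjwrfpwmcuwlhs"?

sltjwrfpwmcuwlhs

What's happening: prepend "s".
Applying that to "ltjwrfpwmcuwlhs" gives "sltjwrfpwmcuwlhs".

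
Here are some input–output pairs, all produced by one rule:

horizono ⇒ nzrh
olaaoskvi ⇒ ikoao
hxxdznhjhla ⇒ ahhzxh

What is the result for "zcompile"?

lpoz

What's happening: keep every other character starting from the first (positions 1st, 3rd, 5th, ...), then reverse the string.
For "zcompile", step one produces "zopl"; step two turns that into "lpoz".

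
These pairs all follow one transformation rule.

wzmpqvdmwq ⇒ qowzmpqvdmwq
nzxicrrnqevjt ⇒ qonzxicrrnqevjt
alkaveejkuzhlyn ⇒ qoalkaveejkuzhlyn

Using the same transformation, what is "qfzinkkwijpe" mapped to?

The transformation: prepend "qo".
"qfzinkkwijpe" → "qoqfzinkkwijpe".

qoqfzinkkwijpe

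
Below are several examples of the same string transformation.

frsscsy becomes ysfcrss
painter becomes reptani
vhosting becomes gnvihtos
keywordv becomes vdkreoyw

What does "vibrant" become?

What's happening: move the last character to the front, then take characters alternately from the front and the back (1st, last, 2nd, 2nd-last, ...).
On "vibrant": the first step gives "tvibran", and the second then gives "tnvairb".

tnvairb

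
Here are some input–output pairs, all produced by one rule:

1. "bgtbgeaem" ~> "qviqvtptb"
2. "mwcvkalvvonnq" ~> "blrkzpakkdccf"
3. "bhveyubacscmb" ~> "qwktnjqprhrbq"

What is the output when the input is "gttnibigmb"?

viicxqxvbq

Each output is the input with this applied: shift every letter 11 places backward in the alphabet (wrapping around).
On "gttnibigmb" that produces "viicxqxvbq".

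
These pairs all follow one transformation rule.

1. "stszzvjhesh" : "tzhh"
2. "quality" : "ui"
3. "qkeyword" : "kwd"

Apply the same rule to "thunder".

The pattern: keep one character in every 3, starting at position 2 (positions 2nd, 5th, 8th, ...).
So "thunder" becomes "hd".

hd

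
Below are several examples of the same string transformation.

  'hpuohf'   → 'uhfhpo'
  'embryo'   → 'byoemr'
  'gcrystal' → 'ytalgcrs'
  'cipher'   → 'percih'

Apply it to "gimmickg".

mckggimi

Rule — swap the front and back halves of the string, then swap the first and last characters.
For "gimmickg", step one produces "ickggimm"; step two turns that into "mckggimi".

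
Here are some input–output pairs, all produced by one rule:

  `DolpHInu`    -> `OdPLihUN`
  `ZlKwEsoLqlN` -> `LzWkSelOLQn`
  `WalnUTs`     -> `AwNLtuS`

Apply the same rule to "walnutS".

AWNLTUs

The transformation: swap each adjacent pair of characters (1↔2, 3↔4, ...), then flip the case of every letter.
Applying both steps to "walnutS": "awnltuS", then "AWNLTUs".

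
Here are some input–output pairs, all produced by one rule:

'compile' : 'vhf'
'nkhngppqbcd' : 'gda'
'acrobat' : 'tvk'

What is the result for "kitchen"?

What's happening: shift every letter 7 places backward in the alphabet (wrapping around), then keep only the first 3 characters.
For "kitchen", step one produces "dbmvaxg"; step two turns that into "dbm".
(Check on "acrobat": → "tvkhutm" → "tvk" ✓)

dbm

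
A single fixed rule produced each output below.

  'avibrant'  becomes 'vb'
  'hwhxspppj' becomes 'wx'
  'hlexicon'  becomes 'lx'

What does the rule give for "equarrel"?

qa

The pattern: keep every other character starting from the second (positions 2nd, 4th, 6th, ...), then keep only the first 2 characters.
"equarrel" → "qarl" → "qa".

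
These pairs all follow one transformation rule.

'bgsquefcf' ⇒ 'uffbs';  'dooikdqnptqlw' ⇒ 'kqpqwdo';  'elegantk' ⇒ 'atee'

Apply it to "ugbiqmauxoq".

The pattern: keep every other character starting from the first (positions 1st, 3rd, 5th, ...), then move the first 2 characters to the end (rotate left by 2).
So "ugbiqmauxoq" becomes "qaxqub".
(Check on "elegantk": → "eeat" → "atee" ✓)

qaxqub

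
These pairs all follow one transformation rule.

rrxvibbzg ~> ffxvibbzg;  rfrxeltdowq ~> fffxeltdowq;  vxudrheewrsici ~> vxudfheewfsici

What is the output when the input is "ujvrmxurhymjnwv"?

Rule — replace every "r" with "f".
Doing the same to "ujvrmxurhymjnwv": "ujvfmxufhymjnwv".

ujvfmxufhymjnwv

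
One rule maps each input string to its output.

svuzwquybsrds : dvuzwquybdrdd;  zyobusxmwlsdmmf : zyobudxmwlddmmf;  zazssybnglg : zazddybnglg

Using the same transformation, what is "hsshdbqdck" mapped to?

Looking at the pairs, the operation is to replace every "s" with "d".
On "hsshdbqdck" that produces "hddhdbqdck".

hddhdbqdck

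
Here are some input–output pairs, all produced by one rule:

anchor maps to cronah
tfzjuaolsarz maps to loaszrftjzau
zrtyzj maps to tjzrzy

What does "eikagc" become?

The pattern: swap each adjacent pair of characters (1↔2, 3↔4, ...), then swap the front and back halves of the string.
Working it through for "eikagc": intermediate "ieakcg", final "kcgiea".
(Check on "tfzjuaolsarz": → "ftjzauloaszr" → "loaszrftjzau" ✓)

kcgiea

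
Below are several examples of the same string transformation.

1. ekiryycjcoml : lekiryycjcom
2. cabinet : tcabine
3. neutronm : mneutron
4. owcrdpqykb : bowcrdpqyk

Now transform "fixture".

efixtur

The pattern: move the last character to the front.
Applying that to "fixture" gives "efixtur".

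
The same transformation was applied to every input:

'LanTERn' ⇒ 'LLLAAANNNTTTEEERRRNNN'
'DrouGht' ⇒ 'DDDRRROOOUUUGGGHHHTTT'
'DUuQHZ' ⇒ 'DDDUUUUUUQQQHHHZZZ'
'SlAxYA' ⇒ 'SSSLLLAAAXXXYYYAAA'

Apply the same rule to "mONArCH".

MMMOOONNNAAARRRCCCHHH

In each case the input is transformed by: repeat every character 3 times, then convert every letter to uppercase.
On "mONArCH": the first step gives "mmmOOONNNAAArrrCCCHHH", and the second then gives "MMMOOONNNAAARRRCCCHHH".
(Check on "SlAxYA": → "SSSlllAAAxxxYYYAAA" → "SSSLLLAAAXXXYYYAAA" ✓)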